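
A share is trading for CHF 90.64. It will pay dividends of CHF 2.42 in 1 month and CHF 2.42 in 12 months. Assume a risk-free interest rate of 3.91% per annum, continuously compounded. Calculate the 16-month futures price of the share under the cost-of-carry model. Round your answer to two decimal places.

PV(dividends) I = 2.42·e^(−0.0391·1/12) + 2.42·e^(−0.0391·12/12)
I = 2.4121 + 2.3272 = 4.7393
F = (S − I)·e^(rT) = (90.64 − 4.7393) · e^(0.0391·16/12)
= 85.9007 · e^0.052133 = 85.9007 × 1.053516 = CHF 90.50

CHF 90.50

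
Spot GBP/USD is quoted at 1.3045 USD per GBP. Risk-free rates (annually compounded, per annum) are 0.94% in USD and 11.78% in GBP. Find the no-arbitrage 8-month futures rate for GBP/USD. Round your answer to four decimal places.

By covered interest parity, F = S · (1+r_USD)^T / (1+r_GBP)^T
= 1.3045 × 1.006257 / 1.077067 = 1.3045 × 0.934257
F = 1.2187 USD per GBP

1.2187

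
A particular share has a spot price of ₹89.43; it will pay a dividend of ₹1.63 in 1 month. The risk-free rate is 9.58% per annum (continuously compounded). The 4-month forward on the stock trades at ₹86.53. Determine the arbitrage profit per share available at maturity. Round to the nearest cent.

PV(dividends) I = 1.63·e^(−0.0958·1/12) = 1.6170
Fair forward F* = (S − I)·e^(rT) = (89.43 − 1.6170)·e^0.031933 = 87.8130 × 1.032448 = 90.6624
Market ₹86.53 < fair 90.6624: forward underpriced → reverse cash-and-carry (short the stock, invest proceeds at r, pay the dividends, go long the forward).
Profit at T = |F_mkt − F*| = |86.53 − 90.6624| = ₹4.13 per share

₹4.13 per share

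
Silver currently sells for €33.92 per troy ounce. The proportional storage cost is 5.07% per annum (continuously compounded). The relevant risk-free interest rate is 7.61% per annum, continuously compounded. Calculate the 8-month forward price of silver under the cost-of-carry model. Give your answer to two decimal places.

€36.91 per troy ounce

Net carry = r + u − y = 0.0761 + 0.0507 − 0.0000 = 0.1268
F = S·e^((r+u−y)T) = 33.92 · e^(0.1268 × 8/12) = 33.92 · e^0.084533
= 33.92 × 1.088209 = €36.91 per troy ounce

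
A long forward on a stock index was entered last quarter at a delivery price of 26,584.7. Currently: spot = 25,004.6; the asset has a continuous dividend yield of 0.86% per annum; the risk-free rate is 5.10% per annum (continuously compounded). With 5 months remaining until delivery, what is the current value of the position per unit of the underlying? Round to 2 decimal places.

-1110.57

Current fair forward for the remaining 5 months: F = S·e^((r − q)·T), (r − q) = 0.0510 − 0.0086 = 0.0424
F = 25004.6 · e^(0.0424 × 5/12) = 25004.6 × 1.01782365 = 25450.2732
Value of long forward = (F − K)·e^(−rT) = (25450.2732 − 26584.7) · e^(−0.0510·5/12)
= -1134.4268 × 0.97897419 = -1110.57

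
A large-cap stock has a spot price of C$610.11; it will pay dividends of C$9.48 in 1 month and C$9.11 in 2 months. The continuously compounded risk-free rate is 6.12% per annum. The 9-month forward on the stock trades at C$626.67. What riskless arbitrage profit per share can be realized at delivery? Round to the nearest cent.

PV(dividends) I = 9.48·e^(−0.0612·1/12) + 9.11·e^(−0.0612·2/12) = 18.4493
Fair forward F* = (S − I)·e^(rT) = (610.11 − 18.4493)·e^0.045900 = 591.6607 × 1.046970 = 619.4510
Market C$626.67 > fair 619.4510: forward overpriced → cash-and-carry (borrow at r, buy the stock and collect the dividends, short the forward).
Profit at T = |F_mkt − F*| = |626.67 − 619.4510| = C$7.22 per share

C$7.22 per share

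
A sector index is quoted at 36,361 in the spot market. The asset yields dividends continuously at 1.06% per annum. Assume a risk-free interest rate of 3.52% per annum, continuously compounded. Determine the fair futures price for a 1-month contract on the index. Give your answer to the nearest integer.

F = S·e^((r − q)T) = 36361 · e^((0.0352 − 0.0106) × 1/12)
= 36361 · e^0.002050 = 36361 × 1.002052
F = 36,436

36,436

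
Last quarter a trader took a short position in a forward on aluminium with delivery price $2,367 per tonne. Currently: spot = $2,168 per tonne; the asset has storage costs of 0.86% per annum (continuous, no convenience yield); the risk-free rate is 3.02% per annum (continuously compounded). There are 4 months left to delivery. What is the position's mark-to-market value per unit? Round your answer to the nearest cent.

Current fair forward for the remaining 4 months: F = S·e^((r + u)·T), (r + u) = 0.0302 + 0.0086 = 0.0388
F = 2168 · e^(0.0388 × 4/12) = 2168 × 1.01301733 = 2196.2216
Value of long forward = (F − K)·e^(−rT) = (2196.2216 − 2367) · e^(−0.0302·4/12)
= -170.7784 × 0.98998383 = -169.07
Short position value = −(long value) = $169.07

$169.07 per tonne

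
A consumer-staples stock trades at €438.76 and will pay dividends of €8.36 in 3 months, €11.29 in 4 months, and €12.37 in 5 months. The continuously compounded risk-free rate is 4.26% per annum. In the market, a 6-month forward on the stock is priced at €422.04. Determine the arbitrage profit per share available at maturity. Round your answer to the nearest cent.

€6.07 per share

PV(dividends) I = 8.36·e^(−0.0426·3/12) + 11.29·e^(−0.0426·4/12) + 12.37·e^(−0.0426·5/12) = 31.5546
Fair forward F* = (S − I)·e^(rT) = (438.76 − 31.5546)·e^0.021300 = 407.2054 × 1.021528 = 415.9717
Market €422.04 > fair 415.9717: forward overpriced → cash-and-carry (borrow at r, buy the stock and collect the dividends, short the forward).
Profit at T = |F_mkt − F*| = |422.04 − 415.9717| = €6.07 per share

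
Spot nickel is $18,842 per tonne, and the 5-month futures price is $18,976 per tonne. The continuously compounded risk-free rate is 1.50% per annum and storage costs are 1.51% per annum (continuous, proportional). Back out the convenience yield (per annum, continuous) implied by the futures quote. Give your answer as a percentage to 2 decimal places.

F = S·e^((r+u−y)T) ⇒ (r+u−y) = ln(F/S)/T
ln(18976/18842) = 0.007087; /T ⇒ 0.017009
y = r + u − ln(F/S)/T = 0.0150 + 0.0151 − 0.017009 = 0.013091
y = 1.31%

1.31%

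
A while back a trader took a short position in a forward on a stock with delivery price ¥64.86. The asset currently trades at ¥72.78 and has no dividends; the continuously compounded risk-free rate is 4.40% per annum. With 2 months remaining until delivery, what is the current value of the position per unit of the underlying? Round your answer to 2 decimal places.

Current fair forward for the remaining 2 months: F = S·e^(r·T), r = 0.0440
F = 72.78 · e^(0.0440 × 2/12) = 72.78 × 1.007360 = 73.3157
Value of long forward = (F − K)·e^(−rT) = (73.3157 − 64.86) · e^(−0.0440·2/12)
= 8.4557 × 0.992693 = 8.39
Short position value = −(long value) = -¥8.39

-¥8.39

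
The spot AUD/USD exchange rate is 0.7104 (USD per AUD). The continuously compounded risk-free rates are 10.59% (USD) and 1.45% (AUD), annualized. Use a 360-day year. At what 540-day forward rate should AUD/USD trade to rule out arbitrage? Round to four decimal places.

F = S·e^((r_USD − r_AUD)T) = 0.7104 · e^((0.1059 − 0.0145) × 540/360)
= 0.7104 · e^0.137100 = 0.7104 × 1.146943
F = 0.8148 USD per AUD

0.8148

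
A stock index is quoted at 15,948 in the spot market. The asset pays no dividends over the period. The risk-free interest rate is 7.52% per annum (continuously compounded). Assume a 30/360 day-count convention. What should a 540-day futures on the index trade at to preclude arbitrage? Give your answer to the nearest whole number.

F = S·e^(rT) = 15948 · e^(0.0752 × 540/360)
= 15948 · e^0.112800 = 15948 × 1.119408
F = 17,852

17,852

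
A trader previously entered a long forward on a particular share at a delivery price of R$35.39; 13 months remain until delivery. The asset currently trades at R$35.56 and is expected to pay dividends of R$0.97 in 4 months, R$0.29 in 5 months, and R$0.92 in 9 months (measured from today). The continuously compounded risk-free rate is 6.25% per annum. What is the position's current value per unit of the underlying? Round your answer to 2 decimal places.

PV(remaining dividends) I = 0.97·e^(−0.0625·4/12) + 0.29·e^(−0.0625·5/12) + 0.92·e^(−0.0625·9/12) = 2.1104
Current forward F = (S − I)·e^(rT) = (35.56 − 2.1104)·e^(0.0625·13/12) = 33.4496 × 1.070053 = 35.7928
Value (long) = (F − K)·e^(−rT) = (35.7928 − 35.39) × 0.934533 = 0.3764
Value = R$0.38

R$0.38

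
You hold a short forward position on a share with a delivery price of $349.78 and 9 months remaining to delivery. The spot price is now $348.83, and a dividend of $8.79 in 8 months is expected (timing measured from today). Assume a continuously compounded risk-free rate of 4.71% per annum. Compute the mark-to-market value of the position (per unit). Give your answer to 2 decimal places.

PV(remaining dividends) I = 8.79·e^(−0.0471·8/12) = 8.5183
Current forward F = (S − I)·e^(rT) = (348.83 − 8.5183)·e^(0.0471·9/12) = 340.3117 × 1.035956 = 352.5479
Value (long) = (F − K)·e^(−rT) = (352.5479 − 349.78) × 0.965292 = 2.6718
Short position value = −(long value) = -$2.67

-$2.67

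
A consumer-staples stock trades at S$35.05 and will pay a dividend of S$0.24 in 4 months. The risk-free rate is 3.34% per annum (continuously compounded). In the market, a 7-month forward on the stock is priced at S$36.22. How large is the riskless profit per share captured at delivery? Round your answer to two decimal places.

PV(dividends) I = 0.24·e^(−0.0334·4/12) = 0.2373
Fair forward F* = (S − I)·e^(rT) = (35.05 − 0.2373)·e^0.019483 = 34.8127 × 1.019674 = 35.4976
Market S$36.22 > fair 35.4976: forward overpriced → cash-and-carry (borrow at r, buy the stock and collect the dividends, short the forward).
Profit at T = |F_mkt − F*| = |36.22 − 35.4976| = S$0.72 per share

S$0.72 per share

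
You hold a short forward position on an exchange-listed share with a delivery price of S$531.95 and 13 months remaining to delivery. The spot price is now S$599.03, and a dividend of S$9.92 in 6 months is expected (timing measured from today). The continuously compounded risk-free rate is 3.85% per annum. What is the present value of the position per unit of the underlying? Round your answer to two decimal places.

PV(remaining dividends) I = 9.92·e^(−0.0385·6/12) = 9.7309
Current forward F = (S − I)·e^(rT) = (599.03 − 9.7309)·e^(0.0385·13/12) = 589.2991 × 1.042590 = 614.3973
Value (long) = (F − K)·e^(−rT) = (614.3973 − 531.95) × 0.959149 = 79.0792
Short position value = −(long value) = -S$79.08

-S$79.08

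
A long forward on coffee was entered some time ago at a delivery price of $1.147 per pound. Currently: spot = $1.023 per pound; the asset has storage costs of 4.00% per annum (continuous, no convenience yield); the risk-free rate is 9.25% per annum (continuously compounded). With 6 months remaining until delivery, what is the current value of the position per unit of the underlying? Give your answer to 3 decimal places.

Current fair forward for the remaining 6 months: F = S·e^((r + u)·T), (r + u) = 0.0925 + 0.0400 = 0.1325
F = 1.023 · e^(0.1325 × 6/12) = 1.023 × 1.068494 = 1.0931
Value of long forward = (F − K)·e^(−rT) = (1.0931 − 1.147) · e^(−0.0925·6/12)
= -0.0539 × 0.954803 = -0.051

-$0.051 per pound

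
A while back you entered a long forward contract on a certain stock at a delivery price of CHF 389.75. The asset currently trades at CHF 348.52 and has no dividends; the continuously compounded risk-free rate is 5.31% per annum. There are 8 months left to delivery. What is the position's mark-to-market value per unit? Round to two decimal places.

Current fair forward for the remaining 8 months: F = S·e^(r·T), r = 0.0531
F = 348.52 · e^(0.0531 × 8/12) = 348.52 × 1.036034 = 361.0786
Value of long forward = (F − K)·e^(−rT) = (361.0786 − 389.75) · e^(−0.0531·8/12)
= -28.6714 × 0.965219 = -27.67

-CHF 27.67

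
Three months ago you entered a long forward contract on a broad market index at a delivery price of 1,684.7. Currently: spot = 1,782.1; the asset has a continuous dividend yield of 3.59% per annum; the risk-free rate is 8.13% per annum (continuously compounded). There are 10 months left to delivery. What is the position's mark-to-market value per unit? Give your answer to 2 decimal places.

Current fair forward for the remaining 10 months: F = S·e^((r − q)·T), (r − q) = 0.0813 − 0.0359 = 0.0454
F = 1782.1 · e^(0.0454 × 10/12) = 1782.1 × 1.03855813 = 1850.8144
Value of long forward = (F − K)·e^(−rT) = (1850.8144 − 1684.7) · e^(−0.0813·10/12)
= 166.1144 × 0.93449407 = 155.23

155.23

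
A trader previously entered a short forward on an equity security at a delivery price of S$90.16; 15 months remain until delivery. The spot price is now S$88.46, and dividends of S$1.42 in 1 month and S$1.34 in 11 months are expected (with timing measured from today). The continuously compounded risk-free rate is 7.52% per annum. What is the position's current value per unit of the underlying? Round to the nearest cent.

-S$3.73

PV(remaining dividends) I = 1.42·e^(−0.0752·1/12) + 1.34·e^(−0.0752·11/12) = 2.6619
Current forward F = (S − I)·e^(rT) = (88.46 − 2.6619)·e^(0.0752·15/12) = 85.7981 × 1.098560 = 94.2544
Value (long) = (F − K)·e^(−rT) = (94.2544 − 90.16) × 0.910283 = 3.7271
Short position value = −(long value) = -S$3.73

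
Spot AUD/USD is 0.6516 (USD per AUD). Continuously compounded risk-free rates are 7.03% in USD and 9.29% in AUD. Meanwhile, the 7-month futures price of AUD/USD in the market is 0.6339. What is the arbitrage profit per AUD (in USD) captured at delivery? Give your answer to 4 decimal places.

0.0092 per AUD (in USD)

Fair futures: F* = S·e^(carry·T), with carry = (r_USD − r_AUD) = 0.0703 − 0.0929 = -0.0226
F* = 0.6516 · e^(-0.0226 × 7/12) = 0.6516 · e^-0.013183 = 0.6516 × 0.986904 = 0.6431
Market 0.6339 < fair 0.6431: forward underpriced → reverse cash-and-carry (short spot, go long the forward).
At maturity, profit = |F_mkt − F*| = |0.6339 − 0.6431| = 0.0092 per AUD (in USD)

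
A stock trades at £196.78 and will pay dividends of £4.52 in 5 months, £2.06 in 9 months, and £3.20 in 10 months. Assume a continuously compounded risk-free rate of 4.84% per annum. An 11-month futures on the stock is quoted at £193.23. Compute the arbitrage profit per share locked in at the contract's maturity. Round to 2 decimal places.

PV(dividends) I = 4.52·e^(−0.0484·5/12) + 2.06·e^(−0.0484·9/12) + 3.20·e^(−0.0484·10/12) = 9.4898
Fair futures F* = (S − I)·e^(rT) = (196.78 − 9.4898)·e^0.044367 = 187.2902 × 1.045366 = 195.7868
Market £193.23 < fair 195.7868: forward underpriced → reverse cash-and-carry (short the stock, invest proceeds at r, pay the dividends, go long the forward).
Profit at T = |F_mkt − F*| = |193.23 − 195.7868| = £2.56 per share

£2.56 per share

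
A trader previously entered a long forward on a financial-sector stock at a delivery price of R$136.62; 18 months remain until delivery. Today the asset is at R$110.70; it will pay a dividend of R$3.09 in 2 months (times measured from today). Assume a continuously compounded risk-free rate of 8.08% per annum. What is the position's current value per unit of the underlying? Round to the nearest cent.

-R$13.37

PV(remaining dividends) I = 3.09·e^(−0.0808·2/12) = 3.0487
Current forward F = (S − I)·e^(rT) = (110.70 − 3.0487)·e^(0.0808·18/12) = 107.6513 × 1.128851 = 121.5223
Value (long) = (F − K)·e^(−rT) = (121.5223 − 136.62) × 0.885857 = -13.3744
Value = -R$13.37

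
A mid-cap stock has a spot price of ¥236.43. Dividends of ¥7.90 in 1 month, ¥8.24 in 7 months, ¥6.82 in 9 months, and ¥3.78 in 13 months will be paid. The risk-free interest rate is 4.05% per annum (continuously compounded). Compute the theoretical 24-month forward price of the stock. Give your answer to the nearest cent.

¥228.02

PV(dividends) I = 7.90·e^(−0.0405·1/12) + 8.24·e^(−0.0405·7/12) + 6.82·e^(−0.0405·9/12) + 3.78·e^(−0.0405·13/12)
I = 7.8734 + 8.0476 + 6.6160 + 3.6177 = 26.1547
F = (S − I)·e^(rT) = (236.43 − 26.1547) · e^(0.0405·24/12)
= 210.2753 · e^0.081000 = 210.2753 × 1.084371 = ¥228.02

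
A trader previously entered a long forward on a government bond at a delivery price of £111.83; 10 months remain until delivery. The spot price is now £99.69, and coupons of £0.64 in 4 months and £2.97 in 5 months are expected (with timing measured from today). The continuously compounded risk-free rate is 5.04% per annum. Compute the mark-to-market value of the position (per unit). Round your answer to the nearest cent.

PV(remaining coupons) I = 0.64·e^(−0.0504·4/12) + 2.97·e^(−0.0504·5/12) = 3.5376
Current forward F = (S − I)·e^(rT) = (99.69 − 3.5376)·e^(0.0504·10/12) = 96.1524 × 1.042894 = 100.2768
Value (long) = (F − K)·e^(−rT) = (100.2768 − 111.83) × 0.958870 = -11.0780
Value = -£11.08

-£11.08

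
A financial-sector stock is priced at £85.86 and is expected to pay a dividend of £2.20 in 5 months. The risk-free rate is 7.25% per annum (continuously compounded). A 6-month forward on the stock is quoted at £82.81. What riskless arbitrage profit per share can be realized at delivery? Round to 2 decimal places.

PV(dividends) I = 2.20·e^(−0.0725·5/12) = 2.1345
Fair forward F* = (S − I)·e^(rT) = (85.86 − 2.1345)·e^0.036250 = 83.7255 × 1.036915 = 86.8162
Market £82.81 < fair 86.8162: forward underpriced → reverse cash-and-carry (short the stock, invest proceeds at r, pay the dividends, go long the forward).
Profit at T = |F_mkt − F*| = |82.81 − 86.8162| = £4.01 per share

£4.01 per share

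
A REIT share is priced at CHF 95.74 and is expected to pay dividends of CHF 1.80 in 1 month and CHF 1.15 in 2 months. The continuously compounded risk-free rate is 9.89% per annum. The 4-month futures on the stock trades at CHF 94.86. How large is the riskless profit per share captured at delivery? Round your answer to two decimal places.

PV(dividends) I = 1.80·e^(−0.0989·1/12) + 1.15·e^(−0.0989·2/12) = 2.9164
Fair futures F* = (S − I)·e^(rT) = (95.74 − 2.9164)·e^0.032967 = 92.8236 × 1.033516 = 95.9347
Market CHF 94.86 < fair 95.9347: forward underpriced → reverse cash-and-carry (short the stock, invest proceeds at r, pay the dividends, go long the forward).
Profit at T = |F_mkt − F*| = |94.86 − 95.9347| = CHF 1.07 per share

CHF 1.07 per share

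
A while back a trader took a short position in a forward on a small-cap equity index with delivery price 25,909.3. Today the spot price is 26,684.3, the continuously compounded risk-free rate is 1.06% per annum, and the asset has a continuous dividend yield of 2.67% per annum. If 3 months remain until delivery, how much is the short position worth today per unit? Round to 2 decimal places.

-666.04

Current fair forward for the remaining 3 months: F = S·e^((r − q)·T), (r − q) = 0.0106 − 0.0267 = -0.0161
F = 26684.3 · e^(-0.0161 × 3/12) = 26684.3 × 0.99598309 = 26577.1116
Value of long forward = (F − K)·e^(−rT) = (26577.1116 − 25909.3) · e^(−0.0106·3/12)
= 667.8116 × 0.99735351 = 666.04
Short position value = −(long value) = -666.04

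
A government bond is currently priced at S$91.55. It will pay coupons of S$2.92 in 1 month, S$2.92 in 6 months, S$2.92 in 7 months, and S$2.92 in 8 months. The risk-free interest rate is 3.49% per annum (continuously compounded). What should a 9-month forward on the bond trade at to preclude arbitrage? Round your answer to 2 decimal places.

PV(coupons) I = 2.92·e^(−0.0349·1/12) + 2.92·e^(−0.0349·6/12) + 2.92·e^(−0.0349·7/12) + 2.92·e^(−0.0349·8/12)
I = 2.9115 + 2.8695 + 2.8612 + 2.8528 = 11.4950
F = (S − I)·e^(rT) = (91.55 − 11.4950) · e^(0.0349·9/12)
= 80.0550 · e^0.026175 = 80.0550 × 1.026521 = S$82.18

S$82.18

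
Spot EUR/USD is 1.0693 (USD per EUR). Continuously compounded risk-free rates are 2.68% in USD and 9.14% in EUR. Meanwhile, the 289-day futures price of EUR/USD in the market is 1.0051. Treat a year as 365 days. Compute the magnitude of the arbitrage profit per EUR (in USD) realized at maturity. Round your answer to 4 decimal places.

0.0109 per EUR (in USD)

Fair futures: F* = S·e^(carry·T), with carry = (r_USD − r_EUR) = 0.0268 − 0.0914 = -0.0646
F* = 1.0693 · e^(-0.0646 × 289/365) = 1.0693 · e^-0.051149 = 1.0693 × 0.950137 = 1.0160
Market 1.0051 < fair 1.0160: forward underpriced → reverse cash-and-carry (short spot, go long the forward).
At maturity, profit = |F_mkt − F*| = |1.0051 − 1.0160| = 0.0109 per EUR (in USD)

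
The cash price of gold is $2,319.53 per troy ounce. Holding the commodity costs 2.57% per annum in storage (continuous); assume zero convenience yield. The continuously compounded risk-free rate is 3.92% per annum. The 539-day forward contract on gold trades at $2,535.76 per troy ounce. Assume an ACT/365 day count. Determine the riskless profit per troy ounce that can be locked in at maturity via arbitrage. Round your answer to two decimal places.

Fair forward: F* = S·e^(carry·T), with carry = (r + u) = 0.0392 + 0.0257 = 0.0649
F* = 2319.53 · e^(0.0649 × 539/365) = 2319.53 · e^0.09583863 = 2319.53 × 1.10058145 = $2552.8317
Market $2535.76 < fair $2552.8317: forward underpriced → reverse cash-and-carry (short spot, go long the forward).
At maturity, profit = |F_mkt − F*| = |2535.76 − 2552.8317| = $17.07 per troy ounce

$17.07 per troy ounce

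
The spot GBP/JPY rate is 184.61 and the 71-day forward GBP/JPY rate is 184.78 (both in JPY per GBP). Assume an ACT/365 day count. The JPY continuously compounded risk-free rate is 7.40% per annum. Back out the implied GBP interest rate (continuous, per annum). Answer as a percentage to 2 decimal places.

F = S·e^((r_JPY − r_GBP)T) ⇒ r_GBP = r_JPY − ln(F/S)/T
ln(184.78/184.61) = 0.000920; /(71/365) = 0.004730
r_GBP = 0.0740 − 0.004730 = 0.069270
r_GBP = 6.93%

6.93%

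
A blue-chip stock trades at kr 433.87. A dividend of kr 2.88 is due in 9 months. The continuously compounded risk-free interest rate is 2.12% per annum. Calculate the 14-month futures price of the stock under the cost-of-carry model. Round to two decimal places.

kr 441.83

PV(dividends) I = 2.88·e^(−0.0212·9/12)
I = 2.8346
F = (S − I)·e^(rT) = (433.87 − 2.8346) · e^(0.0212·14/12)
= 431.0354 · e^0.024733 = 431.0354 × 1.025041 = kr 441.83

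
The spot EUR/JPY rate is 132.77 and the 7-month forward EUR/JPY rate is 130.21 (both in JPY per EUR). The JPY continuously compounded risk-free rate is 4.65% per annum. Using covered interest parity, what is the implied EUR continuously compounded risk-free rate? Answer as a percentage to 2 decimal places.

7.99%

F = S·e^((r_JPY − r_EUR)T) ⇒ r_EUR = r_JPY − ln(F/S)/T
ln(130.21/132.77) = -0.019470; /(7/12) = -0.033377
r_EUR = 0.0465 + 0.033377 = 0.079877
r_EUR = 7.99%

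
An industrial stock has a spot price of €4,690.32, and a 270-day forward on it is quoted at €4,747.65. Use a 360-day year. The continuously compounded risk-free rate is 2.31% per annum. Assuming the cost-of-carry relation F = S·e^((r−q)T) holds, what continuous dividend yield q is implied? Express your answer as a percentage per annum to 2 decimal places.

From F = S·e^((r−q)T): (r − q) = ln(F/S)/T
ln(4747.65/4690.32) = ln(1.012223) = 0.012149
(r − q) = 0.012149 / (270/360) = 0.016199
q = r − ln(F/S)/T = 0.0231 − 0.016199 = 0.006901
q = 0.69%

0.69%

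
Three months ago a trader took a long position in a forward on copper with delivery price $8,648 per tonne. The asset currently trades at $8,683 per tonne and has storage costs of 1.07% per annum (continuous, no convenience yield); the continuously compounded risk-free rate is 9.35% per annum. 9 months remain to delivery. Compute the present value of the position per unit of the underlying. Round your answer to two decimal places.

Current fair forward for the remaining 9 months: F = S·e^((r + u)·T), (r + u) = 0.0935 + 0.0107 = 0.1042
F = 8683 · e^(0.1042 × 9/12) = 8683 × 1.08128484 = 9388.7963
Value of long forward = (F − K)·e^(−rT) = (9388.7963 − 8648) · e^(−0.0935·9/12)
= 740.7963 × 0.93227728 = 690.63

$690.63 per tonne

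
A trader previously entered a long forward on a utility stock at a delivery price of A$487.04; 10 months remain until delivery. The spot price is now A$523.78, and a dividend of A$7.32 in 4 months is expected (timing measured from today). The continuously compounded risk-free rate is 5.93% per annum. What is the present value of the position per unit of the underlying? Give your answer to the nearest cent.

PV(remaining dividends) I = 7.32·e^(−0.0593·4/12) = 7.1767
Current forward F = (S − I)·e^(rT) = (523.78 − 7.1767)·e^(0.0593·10/12) = 516.6033 × 1.050658 = 542.7734
Value (long) = (F − K)·e^(−rT) = (542.7734 − 487.04) × 0.951784 = 53.0462
Value = A$53.05

A$53.05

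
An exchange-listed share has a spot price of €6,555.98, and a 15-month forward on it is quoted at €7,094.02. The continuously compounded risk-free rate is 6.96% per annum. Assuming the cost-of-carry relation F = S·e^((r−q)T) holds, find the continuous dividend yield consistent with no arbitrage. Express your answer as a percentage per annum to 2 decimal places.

From F = S·e^((r−q)T): (r − q) = ln(F/S)/T
ln(7094.02/6555.98) = ln(1.082069) = 0.078875
(r − q) = 0.078875 / (15/12) = 0.063100
q = r − ln(F/S)/T = 0.0696 − 0.063100 = 0.006500
q = 0.65%

0.65%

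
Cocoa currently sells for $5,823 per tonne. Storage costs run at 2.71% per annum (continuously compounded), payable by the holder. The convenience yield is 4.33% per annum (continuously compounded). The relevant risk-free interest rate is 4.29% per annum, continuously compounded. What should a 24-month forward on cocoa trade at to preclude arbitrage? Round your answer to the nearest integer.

Net carry = r + u − y = 0.0429 + 0.0271 − 0.0433 = 0.0267
F = S·e^((r+u−y)T) = 5823 · e^(0.0267 × 24/12) = 5823 · e^0.053400
= 5823 × 1.054852 = $6,142 per tonne

$6,142 per tonne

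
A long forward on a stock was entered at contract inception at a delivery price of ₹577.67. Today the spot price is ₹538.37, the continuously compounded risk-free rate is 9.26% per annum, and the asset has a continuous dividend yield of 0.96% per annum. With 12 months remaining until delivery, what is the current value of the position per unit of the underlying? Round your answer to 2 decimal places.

₹6.65

Current fair forward for the remaining 12 months: F = S·e^((r − q)·T), (r − q) = 0.0926 − 0.0096 = 0.0830
F = 538.37 · e^(0.0830 × 12/12) = 538.37 × 1.086542 = 584.9616
Value of long forward = (F − K)·e^(−rT) = (584.9616 − 577.67) · e^(−0.0926·12/12)
= 7.2916 × 0.911558 = 6.65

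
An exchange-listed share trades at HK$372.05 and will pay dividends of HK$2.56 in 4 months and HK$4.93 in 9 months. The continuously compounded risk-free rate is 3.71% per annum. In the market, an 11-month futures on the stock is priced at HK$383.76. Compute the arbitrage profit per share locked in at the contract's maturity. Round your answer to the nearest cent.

PV(dividends) I = 2.56·e^(−0.0371·4/12) + 4.93·e^(−0.0371·9/12) = 7.3232
Fair futures F* = (S − I)·e^(rT) = (372.05 − 7.3232)·e^0.034008 = 364.7268 × 1.034593 = 377.3438
Market HK$383.76 > fair 377.3438: forward overpriced → cash-and-carry (borrow at r, buy the stock and collect the dividends, short the forward).
Profit at T = |F_mkt − F*| = |383.76 − 377.3438| = HK$6.42 per share

HK$6.42 per share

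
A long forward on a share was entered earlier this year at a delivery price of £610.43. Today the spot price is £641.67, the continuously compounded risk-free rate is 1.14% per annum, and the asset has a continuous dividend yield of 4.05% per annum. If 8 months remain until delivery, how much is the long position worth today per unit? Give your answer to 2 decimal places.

Current fair forward for the remaining 8 months: F = S·e^((r − q)·T), (r − q) = 0.0114 − 0.0405 = -0.0291
F = 641.67 · e^(-0.0291 × 8/12) = 641.67 × 0.980787 = 629.3416
Value of long forward = (F − K)·e^(−rT) = (629.3416 − 610.43) · e^(−0.0114·8/12)
= 18.9116 × 0.992429 = 18.77

£18.77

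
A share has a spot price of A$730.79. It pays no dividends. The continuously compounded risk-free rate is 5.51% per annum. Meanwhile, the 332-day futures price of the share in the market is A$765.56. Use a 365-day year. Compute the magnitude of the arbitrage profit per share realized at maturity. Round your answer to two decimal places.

Fair futures: F* = S·e^(carry·T), with carry = r = 0.0551
F* = 730.79 · e^(0.0551 × 332/365) = 730.79 · e^0.050118 = 730.79 × 1.051395 = A$768.3490
Market A$765.56 < fair A$768.3490: forward underpriced → reverse cash-and-carry (short spot, go long the forward).
At maturity, profit = |F_mkt − F*| = |765.56 − 768.3490| = A$2.79 per share

A$2.79 per share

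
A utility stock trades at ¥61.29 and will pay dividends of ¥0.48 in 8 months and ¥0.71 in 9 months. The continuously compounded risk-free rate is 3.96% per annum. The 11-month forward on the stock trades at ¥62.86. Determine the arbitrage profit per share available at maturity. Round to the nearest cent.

PV(dividends) I = 0.48·e^(−0.0396·8/12) + 0.71·e^(−0.0396·9/12) = 1.1567
Fair forward F* = (S − I)·e^(rT) = (61.29 − 1.1567)·e^0.036300 = 60.1333 × 1.036967 = 62.3562
Market ¥62.86 > fair 62.3562: forward overpriced → cash-and-carry (borrow at r, buy the stock and collect the dividends, short the forward).
Profit at T = |F_mkt − F*| = |62.86 − 62.3562| = ¥0.50 per share

¥0.50 per share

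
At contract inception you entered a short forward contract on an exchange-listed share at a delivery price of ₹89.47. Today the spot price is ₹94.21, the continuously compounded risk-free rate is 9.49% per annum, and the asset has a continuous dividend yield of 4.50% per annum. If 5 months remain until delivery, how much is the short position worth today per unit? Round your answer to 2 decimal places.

-₹6.46

Current fair forward for the remaining 5 months: F = S·e^((r − q)·T), (r − q) = 0.0949 − 0.0450 = 0.0499
F = 94.21 · e^(0.0499 × 5/12) = 94.21 × 1.021009 = 96.1893
Value of long forward = (F − K)·e^(−rT) = (96.1893 − 89.47) · e^(−0.0949·5/12)
= 6.7193 × 0.961230 = 6.46
Short position value = −(long value) = -₹6.46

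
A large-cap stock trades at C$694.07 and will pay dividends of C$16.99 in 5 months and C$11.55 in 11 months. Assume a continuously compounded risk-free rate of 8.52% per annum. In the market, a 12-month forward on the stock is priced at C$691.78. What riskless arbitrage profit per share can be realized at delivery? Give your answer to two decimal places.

PV(dividends) I = 16.99·e^(−0.0852·5/12) + 11.55·e^(−0.0852·11/12) = 27.0797
Fair forward F* = (S − I)·e^(rT) = (694.07 − 27.0797)·e^0.085200 = 666.9903 × 1.088935 = 726.3091
Market C$691.78 < fair 726.3091: forward underpriced → reverse cash-and-carry (short the stock, invest proceeds at r, pay the dividends, go long the forward).
Profit at T = |F_mkt − F*| = |691.78 − 726.3091| = C$34.53 per share

C$34.53 per share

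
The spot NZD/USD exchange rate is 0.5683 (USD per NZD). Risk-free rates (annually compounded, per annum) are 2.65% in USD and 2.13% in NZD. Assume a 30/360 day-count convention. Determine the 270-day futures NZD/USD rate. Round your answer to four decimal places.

By covered interest parity, F = S · (1+r_USD)^T / (1+r_NZD)^T
= 0.5683 × 1.019810 / 1.015933 = 0.5683 × 1.003816
F = 0.5705 USD per NZD

0.5705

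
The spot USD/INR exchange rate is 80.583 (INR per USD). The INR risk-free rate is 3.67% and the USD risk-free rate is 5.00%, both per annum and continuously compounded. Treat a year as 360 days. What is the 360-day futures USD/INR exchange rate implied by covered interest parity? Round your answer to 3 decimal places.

F = S·e^((r_INR − r_USD)T) = 80.583 · e^((0.0367 − 0.0500) × 360/360)
= 80.583 · e^-0.013300 = 80.583 × 0.986788
F = 79.518 INR per USD

79.518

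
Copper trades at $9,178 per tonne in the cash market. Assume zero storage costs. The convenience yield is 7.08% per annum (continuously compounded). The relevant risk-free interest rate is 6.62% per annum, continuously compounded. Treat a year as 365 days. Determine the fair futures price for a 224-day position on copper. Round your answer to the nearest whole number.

Net carry = r + u − y = 0.0662 + 0.0000 − 0.0708 = -0.0046
F = S·e^((r+u−y)T) = 9178 · e^(-0.0046 × 224/365) = 9178 · e^-0.002823
= 9178 × 0.997181 = $9,152 per tonne

$9,152 per tonne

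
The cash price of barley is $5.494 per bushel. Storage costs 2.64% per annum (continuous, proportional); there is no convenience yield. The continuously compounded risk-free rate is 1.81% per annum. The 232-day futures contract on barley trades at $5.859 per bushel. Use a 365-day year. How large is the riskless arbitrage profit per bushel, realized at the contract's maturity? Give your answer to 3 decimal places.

Fair futures: F* = S·e^(carry·T), with carry = (r + u) = 0.0181 + 0.0264 = 0.0445
F* = 5.494 · e^(0.0445 × 232/365) = 5.494 · e^0.028285 = 5.494 × 1.028689 = $5.6516
Market $5.859 > fair $5.6516: forward overpriced → cash-and-carry (buy spot, short the forward).
At maturity, profit = |F_mkt − F*| = |5.859 − 5.6516| = $0.207 per bushel

$0.207 per bushel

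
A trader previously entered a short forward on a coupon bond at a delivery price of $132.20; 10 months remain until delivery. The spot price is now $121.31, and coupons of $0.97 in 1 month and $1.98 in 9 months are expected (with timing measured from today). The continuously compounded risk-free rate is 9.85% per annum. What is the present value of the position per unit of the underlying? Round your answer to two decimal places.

$3.27

PV(remaining coupons) I = 0.97·e^(−0.0985·1/12) + 1.98·e^(−0.0985·9/12) = 2.8011
Current forward F = (S − I)·e^(rT) = (121.31 − 2.8011)·e^(0.0985·10/12) = 118.5089 × 1.085546 = 128.6469
Value (long) = (F − K)·e^(−rT) = (128.6469 − 132.20) × 0.921195 = -3.2731
Short position value = −(long value) = $3.27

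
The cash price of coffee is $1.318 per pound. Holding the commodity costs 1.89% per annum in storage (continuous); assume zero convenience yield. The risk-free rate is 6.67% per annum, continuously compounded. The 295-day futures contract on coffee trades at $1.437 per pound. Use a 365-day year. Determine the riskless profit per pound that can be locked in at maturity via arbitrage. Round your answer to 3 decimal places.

Fair futures: F* = S·e^(carry·T), with carry = (r + u) = 0.0667 + 0.0189 = 0.0856
F* = 1.318 · e^(0.0856 × 295/365) = 1.318 · e^0.069184 = 1.318 × 1.071633 = $1.4124
Market $1.437 > fair $1.4124: forward overpriced → cash-and-carry (buy spot, short the forward).
At maturity, profit = |F_mkt − F*| = |1.437 − 1.4124| = $0.025 per pound

$0.025 per pound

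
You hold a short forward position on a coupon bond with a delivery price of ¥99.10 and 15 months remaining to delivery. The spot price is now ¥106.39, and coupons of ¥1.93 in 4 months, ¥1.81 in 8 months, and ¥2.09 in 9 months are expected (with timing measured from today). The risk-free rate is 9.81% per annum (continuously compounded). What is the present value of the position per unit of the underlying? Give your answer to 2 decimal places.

-¥13.22

PV(remaining coupons) I = 1.93·e^(−0.0981·4/12) + 1.81·e^(−0.0981·8/12) + 2.09·e^(−0.0981·9/12) = 5.5051
Current forward F = (S − I)·e^(rT) = (106.39 − 5.5051)·e^(0.0981·15/12) = 100.8849 × 1.130460 = 114.0463
Value (long) = (F − K)·e^(−rT) = (114.0463 − 99.10) × 0.884595 = 13.2214
Short position value = −(long value) = -¥13.22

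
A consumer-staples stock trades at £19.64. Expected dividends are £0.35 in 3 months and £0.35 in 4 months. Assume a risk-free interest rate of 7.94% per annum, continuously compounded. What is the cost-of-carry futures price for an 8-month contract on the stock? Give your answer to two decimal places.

PV(dividends) I = 0.35·e^(−0.0794·3/12) + 0.35·e^(−0.0794·4/12)
I = 0.3431 + 0.3409 = 0.6840
F = (S − I)·e^(rT) = (19.64 − 0.6840) · e^(0.0794·8/12)
= 18.9560 · e^0.052933 = 18.9560 × 1.054359 = £19.99

£19.99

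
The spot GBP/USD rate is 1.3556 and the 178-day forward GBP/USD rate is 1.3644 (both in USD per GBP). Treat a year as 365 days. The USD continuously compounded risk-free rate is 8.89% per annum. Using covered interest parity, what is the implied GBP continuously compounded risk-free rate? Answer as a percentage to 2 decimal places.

F = S·e^((r_USD − r_GBP)T) ⇒ r_GBP = r_USD − ln(F/S)/T
ln(1.3644/1.3556) = 0.006471; /(178/365) = 0.013269
r_GBP = 0.0889 − 0.013269 = 0.075631
r_GBP = 7.56%

7.56%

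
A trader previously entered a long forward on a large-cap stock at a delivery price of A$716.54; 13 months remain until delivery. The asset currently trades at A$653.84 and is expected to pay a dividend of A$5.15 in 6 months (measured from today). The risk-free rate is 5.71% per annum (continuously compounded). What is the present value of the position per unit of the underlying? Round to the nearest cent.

-A$24.72

PV(remaining dividends) I = 5.15·e^(−0.0571·6/12) = 5.0050
Current forward F = (S − I)·e^(rT) = (653.84 − 5.0050)·e^(0.0571·13/12) = 648.8350 × 1.063812 = 690.2385
Value (long) = (F − K)·e^(−rT) = (690.2385 − 716.54) × 0.940016 = -24.7238
Value = -A$24.72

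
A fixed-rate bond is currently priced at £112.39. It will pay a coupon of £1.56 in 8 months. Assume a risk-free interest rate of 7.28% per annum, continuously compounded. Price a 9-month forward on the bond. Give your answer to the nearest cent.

PV(coupons) I = 1.56·e^(−0.0728·8/12)
I = 1.4861
F = (S − I)·e^(rT) = (112.39 − 1.4861) · e^(0.0728·9/12)
= 110.9039 · e^0.054600 = 110.9039 × 1.056118 = £117.13

£117.13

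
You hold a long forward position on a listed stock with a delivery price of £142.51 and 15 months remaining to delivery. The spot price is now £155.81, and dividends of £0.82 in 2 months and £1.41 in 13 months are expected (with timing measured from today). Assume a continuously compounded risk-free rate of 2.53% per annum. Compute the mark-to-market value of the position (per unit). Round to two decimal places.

£15.55

PV(remaining dividends) I = 0.82·e^(−0.0253·2/12) + 1.41·e^(−0.0253·13/12) = 2.1884
Current forward F = (S − I)·e^(rT) = (155.81 − 2.1884)·e^(0.0253·15/12) = 153.6216 × 1.032130 = 158.5575
Value (long) = (F − K)·e^(−rT) = (158.5575 − 142.51) × 0.968870 = 15.5479
Value = £15.55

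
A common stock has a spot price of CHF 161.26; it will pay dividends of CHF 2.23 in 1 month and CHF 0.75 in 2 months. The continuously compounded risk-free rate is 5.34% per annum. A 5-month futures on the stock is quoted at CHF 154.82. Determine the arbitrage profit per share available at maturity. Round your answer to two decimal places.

PV(dividends) I = 2.23·e^(−0.0534·1/12) + 0.75·e^(−0.0534·2/12) = 2.9635
Fair futures F* = (S − I)·e^(rT) = (161.26 − 2.9635)·e^0.022250 = 158.2965 × 1.022499 = 161.8580
Market CHF 154.82 < fair 161.8580: forward underpriced → reverse cash-and-carry (short the stock, invest proceeds at r, pay the dividends, go long the forward).
Profit at T = |F_mkt − F*| = |154.82 − 161.8580| = CHF 7.04 per share

CHF 7.04 per share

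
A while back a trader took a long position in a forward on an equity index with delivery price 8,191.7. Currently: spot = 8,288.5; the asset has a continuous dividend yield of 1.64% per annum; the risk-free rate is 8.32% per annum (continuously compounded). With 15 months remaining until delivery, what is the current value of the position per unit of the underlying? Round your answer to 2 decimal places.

Current fair forward for the remaining 15 months: F = S·e^((r − q)·T), (r − q) = 0.0832 − 0.0164 = 0.0668
F = 8288.5 · e^(0.0668 × 15/12) = 8288.5 × 1.08708522 = 9010.3058
Value of long forward = (F − K)·e^(−rT) = (9010.3058 − 8191.7) · e^(−0.0832·15/12)
= 818.6058 × 0.90122530 = 737.75

737.75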